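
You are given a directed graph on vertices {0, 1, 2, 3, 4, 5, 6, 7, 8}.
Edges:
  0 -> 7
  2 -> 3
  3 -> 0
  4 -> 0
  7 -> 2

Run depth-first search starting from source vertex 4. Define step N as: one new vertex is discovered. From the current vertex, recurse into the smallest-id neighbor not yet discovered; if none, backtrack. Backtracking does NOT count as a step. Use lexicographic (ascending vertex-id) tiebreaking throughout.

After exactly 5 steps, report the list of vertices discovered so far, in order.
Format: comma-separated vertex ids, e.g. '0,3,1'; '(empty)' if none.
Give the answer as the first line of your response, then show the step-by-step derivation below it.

4,0,7,2,3

step 1: discover 4; path=4; order=4
step 2: discover 0; path=4>0; order=4,0
step 3: discover 7; path=4>0>7; order=4,0,7
step 4: discover 2; path=4>0>7>2; order=4,0,7,2
step 5: discover 3; path=4>0>7>2>3; order=4,0,7,2,3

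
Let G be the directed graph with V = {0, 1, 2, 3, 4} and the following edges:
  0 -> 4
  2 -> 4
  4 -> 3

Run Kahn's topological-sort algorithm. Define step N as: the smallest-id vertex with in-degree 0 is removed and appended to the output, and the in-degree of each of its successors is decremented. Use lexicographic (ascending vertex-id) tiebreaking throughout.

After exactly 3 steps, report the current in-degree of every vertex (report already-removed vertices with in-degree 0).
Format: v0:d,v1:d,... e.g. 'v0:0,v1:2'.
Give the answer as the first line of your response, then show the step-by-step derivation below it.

v0:0,v1:0,v2:0,v3:1,v4:0

step 1: output 0; order=[0]; indeg=(0,0,0,1,1)
step 2: output 1; order=[0,1]; indeg=(0,0,0,1,1)
step 3: output 2; order=[0,1,2]; indeg=(0,0,0,1,0)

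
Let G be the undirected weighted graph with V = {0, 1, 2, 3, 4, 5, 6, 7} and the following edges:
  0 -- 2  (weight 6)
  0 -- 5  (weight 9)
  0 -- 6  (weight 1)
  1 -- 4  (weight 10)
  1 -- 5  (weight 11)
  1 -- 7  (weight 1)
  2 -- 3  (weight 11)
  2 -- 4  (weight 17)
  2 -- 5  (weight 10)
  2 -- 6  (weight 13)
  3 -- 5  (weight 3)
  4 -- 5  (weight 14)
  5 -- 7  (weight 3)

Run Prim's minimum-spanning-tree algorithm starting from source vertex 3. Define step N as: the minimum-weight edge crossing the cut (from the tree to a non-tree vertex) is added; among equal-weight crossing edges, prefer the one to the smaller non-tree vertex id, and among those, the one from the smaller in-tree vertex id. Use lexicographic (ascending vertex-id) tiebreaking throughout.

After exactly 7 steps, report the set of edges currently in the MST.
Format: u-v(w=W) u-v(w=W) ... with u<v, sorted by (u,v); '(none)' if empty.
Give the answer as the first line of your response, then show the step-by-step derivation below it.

0-2(w=6) 0-5(w=9) 0-6(w=1) 1-4(w=10) 1-7(w=1) 3-5(w=3) 5-7(w=3)

step 1: add edge 3-5 (w=3); MST = {3-5(w=3)}
step 2: add edge 5-7 (w=3); MST = {3-5(w=3) 5-7(w=3)}
step 3: add edge 1-7 (w=1); MST = {1-7(w=1) 3-5(w=3) 5-7(w=3)}
step 4: add edge 0-5 (w=9); MST = {0-5(w=9) 1-7(w=1) 3-5(w=3) 5-7(w=3)}
step 5: add edge 0-6 (w=1); MST = {0-5(w=9) 0-6(w=1) 1-7(w=1) 3-5(w=3) 5-7(w=3)}
step 6: add edge 0-2 (w=6); MST = {0-2(w=6) 0-5(w=9) 0-6(w=1) 1-7(w=1) 3-5(w=3) 5-7(w=3)}
step 7: add edge 1-4 (w=10); MST = {0-2(w=6) 0-5(w=9) 0-6(w=1) 1-4(w=10) 1-7(w=1) 3-5(w=3) 5-7(w=3)}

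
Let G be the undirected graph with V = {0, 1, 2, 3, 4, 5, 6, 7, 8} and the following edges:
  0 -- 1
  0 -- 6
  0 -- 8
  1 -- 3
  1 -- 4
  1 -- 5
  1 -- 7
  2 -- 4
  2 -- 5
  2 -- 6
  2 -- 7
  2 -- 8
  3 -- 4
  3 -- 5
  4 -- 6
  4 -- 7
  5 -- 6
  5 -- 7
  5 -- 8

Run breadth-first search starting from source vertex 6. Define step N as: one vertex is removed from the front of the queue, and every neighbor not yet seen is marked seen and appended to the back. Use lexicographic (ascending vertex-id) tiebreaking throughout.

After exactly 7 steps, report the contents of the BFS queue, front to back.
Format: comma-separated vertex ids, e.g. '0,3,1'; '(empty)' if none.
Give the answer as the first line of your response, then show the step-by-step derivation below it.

7,3

step 1: dequeue 6; queue=[0,2,4,5]; order=6
step 2: dequeue 0; queue=[2,4,5,1,8]; order=6,0
step 3: dequeue 2; queue=[4,5,1,8,7]; order=6,0,2
step 4: dequeue 4; queue=[5,1,8,7,3]; order=6,0,2,4
step 5: dequeue 5; queue=[1,8,7,3]; order=6,0,2,4,5
step 6: dequeue 1; queue=[8,7,3]; order=6,0,2,4,5,1
step 7: dequeue 8; queue=[7,3]; order=6,0,2,4,5,1,8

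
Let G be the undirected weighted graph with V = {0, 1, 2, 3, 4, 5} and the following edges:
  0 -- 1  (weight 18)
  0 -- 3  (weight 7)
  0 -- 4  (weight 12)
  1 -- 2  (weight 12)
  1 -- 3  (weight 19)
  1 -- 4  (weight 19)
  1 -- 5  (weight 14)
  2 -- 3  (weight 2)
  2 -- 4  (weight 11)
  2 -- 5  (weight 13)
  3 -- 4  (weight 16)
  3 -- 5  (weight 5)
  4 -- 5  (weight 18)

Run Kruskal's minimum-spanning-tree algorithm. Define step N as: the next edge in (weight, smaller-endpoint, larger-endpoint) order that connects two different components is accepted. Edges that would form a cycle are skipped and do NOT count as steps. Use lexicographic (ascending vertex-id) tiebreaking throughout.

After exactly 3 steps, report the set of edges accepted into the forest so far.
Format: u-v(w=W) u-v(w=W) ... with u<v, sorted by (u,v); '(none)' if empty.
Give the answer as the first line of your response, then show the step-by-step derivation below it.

0-3(w=7) 2-3(w=2) 3-5(w=5)

step 1: add edge 2-3 (w=2); MST = {2-3(w=2)}
step 2: add edge 3-5 (w=5); MST = {2-3(w=2) 3-5(w=5)}
step 3: add edge 0-3 (w=7); MST = {0-3(w=7) 2-3(w=2) 3-5(w=5)}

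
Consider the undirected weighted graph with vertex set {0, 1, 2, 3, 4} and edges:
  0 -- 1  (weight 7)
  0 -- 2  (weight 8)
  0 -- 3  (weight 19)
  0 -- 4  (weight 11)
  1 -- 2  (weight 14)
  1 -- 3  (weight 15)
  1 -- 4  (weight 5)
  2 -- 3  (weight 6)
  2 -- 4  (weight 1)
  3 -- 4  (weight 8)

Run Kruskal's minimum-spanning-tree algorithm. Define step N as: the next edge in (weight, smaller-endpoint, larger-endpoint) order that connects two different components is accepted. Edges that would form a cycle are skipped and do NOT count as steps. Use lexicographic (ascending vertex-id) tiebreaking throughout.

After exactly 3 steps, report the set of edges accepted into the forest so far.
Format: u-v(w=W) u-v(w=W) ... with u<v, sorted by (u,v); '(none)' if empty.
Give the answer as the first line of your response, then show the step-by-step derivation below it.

1-4(w=5) 2-3(w=6) 2-4(w=1)

step 1: add edge 2-4 (w=1); MST = {2-4(w=1)}
step 2: add edge 1-4 (w=5); MST = {1-4(w=5) 2-4(w=1)}
step 3: add edge 2-3 (w=6); MST = {1-4(w=5) 2-3(w=6) 2-4(w=1)}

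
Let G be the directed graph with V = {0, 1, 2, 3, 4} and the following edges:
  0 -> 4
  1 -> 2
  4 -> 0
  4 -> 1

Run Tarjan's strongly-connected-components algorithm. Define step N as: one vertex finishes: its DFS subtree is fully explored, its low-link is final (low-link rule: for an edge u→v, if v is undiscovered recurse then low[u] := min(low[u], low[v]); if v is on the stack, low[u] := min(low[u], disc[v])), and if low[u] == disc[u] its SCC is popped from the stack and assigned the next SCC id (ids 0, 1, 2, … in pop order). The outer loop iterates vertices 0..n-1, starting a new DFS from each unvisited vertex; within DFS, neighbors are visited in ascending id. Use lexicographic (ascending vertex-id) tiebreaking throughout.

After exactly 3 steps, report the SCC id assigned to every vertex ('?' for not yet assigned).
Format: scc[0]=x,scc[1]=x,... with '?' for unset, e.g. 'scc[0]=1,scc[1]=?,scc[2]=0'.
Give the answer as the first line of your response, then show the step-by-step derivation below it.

scc[0]=?,scc[1]=1,scc[2]=0,scc[3]=?,scc[4]=?

step 1: low=(low[0]=0,low[1]=2,low[2]=3,low[3]=?,low[4]=0); scc=(scc[0]=?,scc[1]=?,scc[2]=0,scc[3]=?,scc[4]=?)
step 2: low=(low[0]=0,low[1]=2,low[2]=3,low[3]=?,low[4]=0); scc=(scc[0]=?,scc[1]=1,scc[2]=0,scc[3]=?,scc[4]=?)
step 3: low=(low[0]=0,low[1]=2,low[2]=3,low[3]=?,low[4]=0); scc=(scc[0]=?,scc[1]=1,scc[2]=0,scc[3]=?,scc[4]=?)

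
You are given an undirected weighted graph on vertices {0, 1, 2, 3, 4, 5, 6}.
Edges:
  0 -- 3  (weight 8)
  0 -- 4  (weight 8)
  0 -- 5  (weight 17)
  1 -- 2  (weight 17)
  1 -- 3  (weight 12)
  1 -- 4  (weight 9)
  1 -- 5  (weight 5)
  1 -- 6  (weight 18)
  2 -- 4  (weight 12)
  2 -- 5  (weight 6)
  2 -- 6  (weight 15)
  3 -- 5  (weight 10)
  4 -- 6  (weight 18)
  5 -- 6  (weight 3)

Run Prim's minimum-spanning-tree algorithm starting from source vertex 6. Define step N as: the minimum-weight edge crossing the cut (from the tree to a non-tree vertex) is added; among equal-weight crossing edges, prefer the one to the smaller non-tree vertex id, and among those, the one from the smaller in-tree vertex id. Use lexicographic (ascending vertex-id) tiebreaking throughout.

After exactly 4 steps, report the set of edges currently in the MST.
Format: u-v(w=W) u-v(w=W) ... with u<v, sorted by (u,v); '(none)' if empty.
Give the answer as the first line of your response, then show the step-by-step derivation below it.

1-4(w=9) 1-5(w=5) 2-5(w=6) 5-6(w=3)

step 1: add edge 5-6 (w=3); MST = {5-6(w=3)}
step 2: add edge 1-5 (w=5); MST = {1-5(w=5) 5-6(w=3)}
step 3: add edge 2-5 (w=6); MST = {1-5(w=5) 2-5(w=6) 5-6(w=3)}
step 4: add edge 1-4 (w=9); MST = {1-4(w=9) 1-5(w=5) 2-5(w=6) 5-6(w=3)}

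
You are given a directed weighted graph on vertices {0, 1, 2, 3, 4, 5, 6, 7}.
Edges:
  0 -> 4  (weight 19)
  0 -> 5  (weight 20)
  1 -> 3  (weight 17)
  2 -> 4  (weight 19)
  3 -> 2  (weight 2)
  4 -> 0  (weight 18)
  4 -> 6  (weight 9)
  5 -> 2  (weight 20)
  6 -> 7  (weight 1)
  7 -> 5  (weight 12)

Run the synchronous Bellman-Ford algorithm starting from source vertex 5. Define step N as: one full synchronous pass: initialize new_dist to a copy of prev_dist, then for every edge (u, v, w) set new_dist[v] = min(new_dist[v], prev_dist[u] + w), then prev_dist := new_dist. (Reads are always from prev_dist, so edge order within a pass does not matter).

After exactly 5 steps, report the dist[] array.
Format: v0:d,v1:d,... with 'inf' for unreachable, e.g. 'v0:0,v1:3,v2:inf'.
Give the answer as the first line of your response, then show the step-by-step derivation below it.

v0:57,v1:inf,v2:20,v3:inf,v4:39,v5:0,v6:48,v7:49

step 1: dist = v0:inf,v1:inf,v2:20,v3:inf,v4:inf,v5:0,v6:inf,v7:inf
step 2: dist = v0:inf,v1:inf,v2:20,v3:inf,v4:39,v5:0,v6:inf,v7:inf
step 3: dist = v0:57,v1:inf,v2:20,v3:inf,v4:39,v5:0,v6:48,v7:inf
step 4: dist = v0:57,v1:inf,v2:20,v3:inf,v4:39,v5:0,v6:48,v7:49
step 5: dist = v0:57,v1:inf,v2:20,v3:inf,v4:39,v5:0,v6:48,v7:49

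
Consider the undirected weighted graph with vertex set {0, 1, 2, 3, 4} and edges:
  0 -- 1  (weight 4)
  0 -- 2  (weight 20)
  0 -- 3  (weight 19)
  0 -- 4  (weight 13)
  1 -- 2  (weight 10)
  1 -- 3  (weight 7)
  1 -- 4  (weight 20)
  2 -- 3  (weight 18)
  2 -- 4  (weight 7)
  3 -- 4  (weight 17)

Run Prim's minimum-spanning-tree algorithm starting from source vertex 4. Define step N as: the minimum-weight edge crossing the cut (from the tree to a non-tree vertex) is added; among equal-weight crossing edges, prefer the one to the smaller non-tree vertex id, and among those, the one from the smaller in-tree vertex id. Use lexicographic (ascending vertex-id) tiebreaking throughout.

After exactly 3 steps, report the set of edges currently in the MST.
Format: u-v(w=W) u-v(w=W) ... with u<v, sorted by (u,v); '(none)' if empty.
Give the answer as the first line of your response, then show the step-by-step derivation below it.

0-1(w=4) 1-2(w=10) 2-4(w=7)

step 1: add edge 2-4 (w=7); MST = {2-4(w=7)}
step 2: add edge 1-2 (w=10); MST = {1-2(w=10) 2-4(w=7)}
step 3: add edge 0-1 (w=4); MST = {0-1(w=4) 1-2(w=10) 2-4(w=7)}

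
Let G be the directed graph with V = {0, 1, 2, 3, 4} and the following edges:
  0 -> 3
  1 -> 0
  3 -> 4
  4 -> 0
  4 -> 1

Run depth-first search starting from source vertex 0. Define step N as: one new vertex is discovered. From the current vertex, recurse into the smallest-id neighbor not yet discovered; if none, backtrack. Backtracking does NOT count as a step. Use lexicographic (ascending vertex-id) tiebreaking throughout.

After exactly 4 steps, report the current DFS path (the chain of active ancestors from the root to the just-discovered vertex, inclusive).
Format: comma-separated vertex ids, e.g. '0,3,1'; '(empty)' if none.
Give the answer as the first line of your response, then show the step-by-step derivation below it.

0,3,4,1

step 1: discover 0; path=0; order=0
step 2: discover 3; path=0>3; order=0,3
step 3: discover 4; path=0>3>4; order=0,3,4
step 4: discover 1; path=0>3>4>1; order=0,3,4,1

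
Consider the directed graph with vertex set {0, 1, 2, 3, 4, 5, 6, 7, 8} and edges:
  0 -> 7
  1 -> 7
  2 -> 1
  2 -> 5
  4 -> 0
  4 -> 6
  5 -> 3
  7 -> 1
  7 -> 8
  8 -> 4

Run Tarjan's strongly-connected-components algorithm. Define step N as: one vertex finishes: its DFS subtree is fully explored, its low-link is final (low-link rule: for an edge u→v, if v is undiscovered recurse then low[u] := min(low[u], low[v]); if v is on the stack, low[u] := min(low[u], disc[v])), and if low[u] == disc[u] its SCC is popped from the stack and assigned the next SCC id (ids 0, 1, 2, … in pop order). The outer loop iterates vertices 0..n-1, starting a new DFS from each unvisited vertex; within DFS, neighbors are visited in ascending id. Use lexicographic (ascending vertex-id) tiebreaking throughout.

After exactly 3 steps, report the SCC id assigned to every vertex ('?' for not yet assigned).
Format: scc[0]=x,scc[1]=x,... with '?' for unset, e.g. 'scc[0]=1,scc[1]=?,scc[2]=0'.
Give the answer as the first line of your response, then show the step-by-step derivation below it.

scc[0]=?,scc[1]=?,scc[2]=?,scc[3]=?,scc[4]=?,scc[5]=?,scc[6]=0,scc[7]=?,scc[8]=?

step 1: low=(low[0]=0,low[1]=1,low[2]=?,low[3]=?,low[4]=?,low[5]=?,low[6]=?,low[7]=1,low[8]=?); scc=(scc[0]=?,scc[1]=?,scc[2]=?,scc[3]=?,scc[4]=?,scc[5]=?,scc[6]=?,scc[7]=?,scc[8]=?)
step 2: low=(low[0]=0,low[1]=1,low[2]=?,low[3]=?,low[4]=0,low[5]=?,low[6]=5,low[7]=1,low[8]=3); scc=(scc[0]=?,scc[1]=?,scc[2]=?,scc[3]=?,scc[4]=?,scc[5]=?,scc[6]=0,scc[7]=?,scc[8]=?)
step 3: low=(low[0]=0,low[1]=1,low[2]=?,low[3]=?,low[4]=0,low[5]=?,low[6]=5,low[7]=1,low[8]=3); scc=(scc[0]=?,scc[1]=?,scc[2]=?,scc[3]=?,scc[4]=?,scc[5]=?,scc[6]=0,scc[7]=?,scc[8]=?)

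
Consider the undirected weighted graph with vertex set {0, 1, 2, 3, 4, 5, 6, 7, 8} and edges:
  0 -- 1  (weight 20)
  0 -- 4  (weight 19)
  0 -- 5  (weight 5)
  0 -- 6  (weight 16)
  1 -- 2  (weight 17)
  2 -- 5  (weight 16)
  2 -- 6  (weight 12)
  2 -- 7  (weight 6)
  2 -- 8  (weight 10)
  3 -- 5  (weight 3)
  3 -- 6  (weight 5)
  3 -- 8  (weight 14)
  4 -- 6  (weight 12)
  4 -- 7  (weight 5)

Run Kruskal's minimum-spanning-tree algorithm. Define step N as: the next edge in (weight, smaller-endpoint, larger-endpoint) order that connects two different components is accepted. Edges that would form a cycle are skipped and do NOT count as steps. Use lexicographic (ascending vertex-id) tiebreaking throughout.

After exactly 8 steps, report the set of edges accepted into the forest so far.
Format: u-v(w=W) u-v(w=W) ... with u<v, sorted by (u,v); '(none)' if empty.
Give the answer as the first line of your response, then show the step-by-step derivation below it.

0-5(w=5) 1-2(w=17) 2-6(w=12) 2-7(w=6) 2-8(w=10) 3-5(w=3) 3-6(w=5) 4-7(w=5)

step 1: add edge 3-5 (w=3); MST = {3-5(w=3)}
step 2: add edge 0-5 (w=5); MST = {0-5(w=5) 3-5(w=3)}
step 3: add edge 3-6 (w=5); MST = {0-5(w=5) 3-5(w=3) 3-6(w=5)}
step 4: add edge 4-7 (w=5); MST = {0-5(w=5) 3-5(w=3) 3-6(w=5) 4-7(w=5)}
step 5: add edge 2-7 (w=6); MST = {0-5(w=5) 2-7(w=6) 3-5(w=3) 3-6(w=5) 4-7(w=5)}
step 6: add edge 2-8 (w=10); MST = {0-5(w=5) 2-7(w=6) 2-8(w=10) 3-5(w=3) 3-6(w=5) 4-7(w=5)}
step 7: add edge 2-6 (w=12); MST = {0-5(w=5) 2-6(w=12) 2-7(w=6) 2-8(w=10) 3-5(w=3) 3-6(w=5) 4-7(w=5)}
step 8: add edge 1-2 (w=17); MST = {0-5(w=5) 1-2(w=17) 2-6(w=12) 2-7(w=6) 2-8(w=10) 3-5(w=3) 3-6(w=5) 4-7(w=5)}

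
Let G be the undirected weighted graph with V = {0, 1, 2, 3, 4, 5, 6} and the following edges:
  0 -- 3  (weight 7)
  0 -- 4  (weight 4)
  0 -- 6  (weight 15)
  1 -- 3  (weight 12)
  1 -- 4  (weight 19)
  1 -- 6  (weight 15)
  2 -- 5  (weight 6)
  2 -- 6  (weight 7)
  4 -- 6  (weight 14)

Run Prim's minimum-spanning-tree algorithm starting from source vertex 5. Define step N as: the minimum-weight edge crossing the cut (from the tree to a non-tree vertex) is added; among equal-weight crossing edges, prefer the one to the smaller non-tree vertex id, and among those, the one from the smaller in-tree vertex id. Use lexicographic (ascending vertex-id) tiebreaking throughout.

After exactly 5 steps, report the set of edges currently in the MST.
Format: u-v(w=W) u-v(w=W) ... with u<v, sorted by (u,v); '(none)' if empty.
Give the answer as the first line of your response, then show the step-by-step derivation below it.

0-3(w=7) 0-4(w=4) 2-5(w=6) 2-6(w=7) 4-6(w=14)

step 1: add edge 2-5 (w=6); MST = {2-5(w=6)}
step 2: add edge 2-6 (w=7); MST = {2-5(w=6) 2-6(w=7)}
step 3: add edge 4-6 (w=14); MST = {2-5(w=6) 2-6(w=7) 4-6(w=14)}
step 4: add edge 0-4 (w=4); MST = {0-4(w=4) 2-5(w=6) 2-6(w=7) 4-6(w=14)}
step 5: add edge 0-3 (w=7); MST = {0-3(w=7) 0-4(w=4) 2-5(w=6) 2-6(w=7) 4-6(w=14)}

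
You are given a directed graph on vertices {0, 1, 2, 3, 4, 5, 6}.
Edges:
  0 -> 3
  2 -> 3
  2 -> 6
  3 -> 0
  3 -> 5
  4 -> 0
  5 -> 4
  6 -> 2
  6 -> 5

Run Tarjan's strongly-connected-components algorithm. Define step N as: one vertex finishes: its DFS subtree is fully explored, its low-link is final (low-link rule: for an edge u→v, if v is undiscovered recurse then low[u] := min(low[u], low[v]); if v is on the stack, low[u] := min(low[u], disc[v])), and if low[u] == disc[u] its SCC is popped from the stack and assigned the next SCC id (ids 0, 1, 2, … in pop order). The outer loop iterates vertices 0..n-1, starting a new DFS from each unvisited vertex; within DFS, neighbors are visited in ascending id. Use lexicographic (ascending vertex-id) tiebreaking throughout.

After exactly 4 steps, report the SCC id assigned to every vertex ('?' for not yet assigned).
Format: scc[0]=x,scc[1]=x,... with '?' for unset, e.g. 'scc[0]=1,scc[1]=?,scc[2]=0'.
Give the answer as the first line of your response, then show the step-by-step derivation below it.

scc[0]=0,scc[1]=?,scc[2]=?,scc[3]=0,scc[4]=0,scc[5]=0,scc[6]=?

step 1: low=(low[0]=0,low[1]=?,low[2]=?,low[3]=0,low[4]=0,low[5]=2,low[6]=?); scc=(scc[0]=?,scc[1]=?,scc[2]=?,scc[3]=?,scc[4]=?,scc[5]=?,scc[6]=?)
step 2: low=(low[0]=0,low[1]=?,low[2]=?,low[3]=0,low[4]=0,low[5]=0,low[6]=?); scc=(scc[0]=?,scc[1]=?,scc[2]=?,scc[3]=?,scc[4]=?,scc[5]=?,scc[6]=?)
step 3: low=(low[0]=0,low[1]=?,low[2]=?,low[3]=0,low[4]=0,low[5]=0,low[6]=?); scc=(scc[0]=?,scc[1]=?,scc[2]=?,scc[3]=?,scc[4]=?,scc[5]=?,scc[6]=?)
step 4: low=(low[0]=0,low[1]=?,low[2]=?,low[3]=0,low[4]=0,low[5]=0,low[6]=?); scc=(scc[0]=0,scc[1]=?,scc[2]=?,scc[3]=0,scc[4]=0,scc[5]=0,scc[6]=?)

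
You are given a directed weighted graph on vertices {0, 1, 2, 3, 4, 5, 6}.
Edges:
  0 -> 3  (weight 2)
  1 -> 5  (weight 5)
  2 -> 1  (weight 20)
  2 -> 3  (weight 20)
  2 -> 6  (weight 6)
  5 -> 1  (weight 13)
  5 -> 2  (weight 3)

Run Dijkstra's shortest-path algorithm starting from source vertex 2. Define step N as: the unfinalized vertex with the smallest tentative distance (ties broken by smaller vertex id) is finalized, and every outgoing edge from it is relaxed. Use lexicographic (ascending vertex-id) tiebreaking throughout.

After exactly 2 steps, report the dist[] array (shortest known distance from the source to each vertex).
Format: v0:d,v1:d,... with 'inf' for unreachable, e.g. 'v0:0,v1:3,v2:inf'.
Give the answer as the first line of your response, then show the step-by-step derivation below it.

v0:inf,v1:20,v2:0,v3:20,v4:inf,v5:inf,v6:6

step 1: dist = v0:inf,v1:20,v2:0,v3:20,v4:inf,v5:inf,v6:6
step 2: dist = v0:inf,v1:20,v2:0,v3:20,v4:inf,v5:inf,v6:6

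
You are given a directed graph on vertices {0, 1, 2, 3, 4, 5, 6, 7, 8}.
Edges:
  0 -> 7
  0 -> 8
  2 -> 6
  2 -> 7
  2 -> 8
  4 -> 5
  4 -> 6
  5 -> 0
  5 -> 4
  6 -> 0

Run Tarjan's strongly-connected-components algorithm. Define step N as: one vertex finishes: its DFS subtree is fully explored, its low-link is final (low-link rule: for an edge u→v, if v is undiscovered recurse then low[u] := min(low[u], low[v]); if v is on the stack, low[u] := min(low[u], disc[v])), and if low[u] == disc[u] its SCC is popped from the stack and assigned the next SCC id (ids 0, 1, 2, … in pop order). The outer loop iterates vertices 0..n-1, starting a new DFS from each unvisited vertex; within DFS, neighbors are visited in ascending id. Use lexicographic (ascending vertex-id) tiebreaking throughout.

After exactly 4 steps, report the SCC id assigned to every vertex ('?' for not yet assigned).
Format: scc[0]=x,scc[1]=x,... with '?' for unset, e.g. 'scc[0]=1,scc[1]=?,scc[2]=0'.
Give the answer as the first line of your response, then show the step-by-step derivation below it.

scc[0]=2,scc[1]=3,scc[2]=?,scc[3]=?,scc[4]=?,scc[5]=?,scc[6]=?,scc[7]=0,scc[8]=1

step 1: low=(low[0]=0,low[1]=?,low[2]=?,low[3]=?,low[4]=?,low[5]=?,low[6]=?,low[7]=1,low[8]=?); scc=(scc[0]=?,scc[1]=?,scc[2]=?,scc[3]=?,scc[4]=?,scc[5]=?,scc[6]=?,scc[7]=0,scc[8]=?)
step 2: low=(low[0]=0,low[1]=?,low[2]=?,low[3]=?,low[4]=?,low[5]=?,low[6]=?,low[7]=1,low[8]=2); scc=(scc[0]=?,scc[1]=?,scc[2]=?,scc[3]=?,scc[4]=?,scc[5]=?,scc[6]=?,scc[7]=0,scc[8]=1)
step 3: low=(low[0]=0,low[1]=?,low[2]=?,low[3]=?,low[4]=?,low[5]=?,low[6]=?,low[7]=1,low[8]=2); scc=(scc[0]=2,scc[1]=?,scc[2]=?,scc[3]=?,scc[4]=?,scc[5]=?,scc[6]=?,scc[7]=0,scc[8]=1)
step 4: low=(low[0]=0,low[1]=3,low[2]=?,low[3]=?,low[4]=?,low[5]=?,low[6]=?,low[7]=1,low[8]=2); scc=(scc[0]=2,scc[1]=3,scc[2]=?,scc[3]=?,scc[4]=?,scc[5]=?,scc[6]=?,scc[7]=0,scc[8]=1)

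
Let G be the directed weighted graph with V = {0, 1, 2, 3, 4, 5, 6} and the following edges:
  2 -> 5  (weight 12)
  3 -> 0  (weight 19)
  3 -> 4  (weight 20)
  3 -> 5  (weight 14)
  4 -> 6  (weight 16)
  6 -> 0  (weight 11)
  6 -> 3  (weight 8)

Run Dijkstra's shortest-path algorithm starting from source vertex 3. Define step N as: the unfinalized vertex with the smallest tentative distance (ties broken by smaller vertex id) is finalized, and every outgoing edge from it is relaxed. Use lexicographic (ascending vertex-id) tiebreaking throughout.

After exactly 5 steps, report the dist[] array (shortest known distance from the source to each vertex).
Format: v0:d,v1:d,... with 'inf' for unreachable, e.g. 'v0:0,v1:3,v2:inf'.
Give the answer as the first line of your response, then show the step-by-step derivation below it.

v0:19,v1:inf,v2:inf,v3:0,v4:20,v5:14,v6:36

step 1: dist = v0:19,v1:inf,v2:inf,v3:0,v4:20,v5:14,v6:inf
step 2: dist = v0:19,v1:inf,v2:inf,v3:0,v4:20,v5:14,v6:inf
step 3: dist = v0:19,v1:inf,v2:inf,v3:0,v4:20,v5:14,v6:inf
step 4: dist = v0:19,v1:inf,v2:inf,v3:0,v4:20,v5:14,v6:36
step 5: dist = v0:19,v1:inf,v2:inf,v3:0,v4:20,v5:14,v6:36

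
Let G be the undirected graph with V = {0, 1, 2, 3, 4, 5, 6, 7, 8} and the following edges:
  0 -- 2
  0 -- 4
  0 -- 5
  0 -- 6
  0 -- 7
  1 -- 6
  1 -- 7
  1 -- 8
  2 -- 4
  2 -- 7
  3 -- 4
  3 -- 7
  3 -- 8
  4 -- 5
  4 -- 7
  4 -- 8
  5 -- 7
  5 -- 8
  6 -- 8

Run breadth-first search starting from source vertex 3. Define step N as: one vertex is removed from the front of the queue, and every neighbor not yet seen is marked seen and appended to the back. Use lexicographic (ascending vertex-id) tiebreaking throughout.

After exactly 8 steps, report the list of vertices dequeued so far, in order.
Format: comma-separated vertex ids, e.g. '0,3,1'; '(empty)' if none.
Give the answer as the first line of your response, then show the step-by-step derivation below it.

3,4,7,8,0,2,5,1

step 1: dequeue 3; queue=[4,7,8]; order=3
step 2: dequeue 4; queue=[7,8,0,2,5]; order=3,4
step 3: dequeue 7; queue=[8,0,2,5,1]; order=3,4,7
step 4: dequeue 8; queue=[0,2,5,1,6]; order=3,4,7,8
step 5: dequeue 0; queue=[2,5,1,6]; order=3,4,7,8,0
step 6: dequeue 2; queue=[5,1,6]; order=3,4,7,8,0,2
step 7: dequeue 5; queue=[1,6]; order=3,4,7,8,0,2,5
step 8: dequeue 1; queue=[6]; order=3,4,7,8,0,2,5,1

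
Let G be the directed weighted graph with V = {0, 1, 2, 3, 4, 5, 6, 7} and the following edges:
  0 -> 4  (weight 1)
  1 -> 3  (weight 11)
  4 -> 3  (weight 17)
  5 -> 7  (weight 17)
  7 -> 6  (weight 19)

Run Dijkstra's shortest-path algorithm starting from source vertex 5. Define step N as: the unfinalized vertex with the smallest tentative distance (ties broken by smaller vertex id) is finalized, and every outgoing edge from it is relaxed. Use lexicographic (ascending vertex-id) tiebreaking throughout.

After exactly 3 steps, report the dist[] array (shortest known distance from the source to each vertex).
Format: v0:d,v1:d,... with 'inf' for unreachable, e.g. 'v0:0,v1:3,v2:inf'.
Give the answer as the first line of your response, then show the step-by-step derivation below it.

v0:inf,v1:inf,v2:inf,v3:inf,v4:inf,v5:0,v6:36,v7:17

step 1: dist = v0:inf,v1:inf,v2:inf,v3:inf,v4:inf,v5:0,v6:inf,v7:17
step 2: dist = v0:inf,v1:inf,v2:inf,v3:inf,v4:inf,v5:0,v6:36,v7:17
step 3: dist = v0:inf,v1:inf,v2:inf,v3:inf,v4:inf,v5:0,v6:36,v7:17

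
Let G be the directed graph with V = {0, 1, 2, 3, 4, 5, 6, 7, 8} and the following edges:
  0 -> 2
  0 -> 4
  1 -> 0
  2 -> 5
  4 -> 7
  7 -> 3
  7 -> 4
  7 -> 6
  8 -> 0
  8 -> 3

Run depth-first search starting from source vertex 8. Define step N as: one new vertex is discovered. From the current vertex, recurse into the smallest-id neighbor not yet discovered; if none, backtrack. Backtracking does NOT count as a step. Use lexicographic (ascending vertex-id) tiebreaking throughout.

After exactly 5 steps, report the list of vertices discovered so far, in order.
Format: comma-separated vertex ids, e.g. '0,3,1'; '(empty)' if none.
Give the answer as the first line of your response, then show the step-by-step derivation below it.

8,0,2,5,4

step 1: discover 8; path=8; order=8
step 2: discover 0; path=8>0; order=8,0
step 3: discover 2; path=8>0>2; order=8,0,2
step 4: discover 5; path=8>0>2>5; order=8,0,2,5
step 5: discover 4; path=8>0>4; order=8,0,2,5,4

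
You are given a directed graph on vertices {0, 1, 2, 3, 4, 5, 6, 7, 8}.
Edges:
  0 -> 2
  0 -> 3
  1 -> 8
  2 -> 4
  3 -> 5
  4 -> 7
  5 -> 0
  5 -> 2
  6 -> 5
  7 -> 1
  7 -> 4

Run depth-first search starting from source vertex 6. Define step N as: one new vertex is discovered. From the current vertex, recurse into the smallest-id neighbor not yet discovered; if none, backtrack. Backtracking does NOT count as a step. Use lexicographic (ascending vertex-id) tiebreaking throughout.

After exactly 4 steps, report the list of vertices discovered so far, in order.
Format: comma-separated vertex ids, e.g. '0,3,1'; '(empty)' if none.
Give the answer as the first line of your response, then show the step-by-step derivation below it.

6,5,0,2

step 1: discover 6; path=6; order=6
step 2: discover 5; path=6>5; order=6,5
step 3: discover 0; path=6>5>0; order=6,5,0
step 4: discover 2; path=6>5>0>2; order=6,5,0,2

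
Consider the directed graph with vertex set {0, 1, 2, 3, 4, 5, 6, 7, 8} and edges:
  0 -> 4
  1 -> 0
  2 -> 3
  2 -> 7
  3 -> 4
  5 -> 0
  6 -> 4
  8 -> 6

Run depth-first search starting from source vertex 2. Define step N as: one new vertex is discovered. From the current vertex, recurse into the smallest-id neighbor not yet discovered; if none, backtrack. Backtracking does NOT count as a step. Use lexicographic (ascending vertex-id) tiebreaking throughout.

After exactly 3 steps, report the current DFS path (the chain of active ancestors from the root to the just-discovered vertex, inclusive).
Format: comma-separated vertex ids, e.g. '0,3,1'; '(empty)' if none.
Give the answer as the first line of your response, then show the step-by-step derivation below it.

2,3,4

step 1: discover 2; path=2; order=2
step 2: discover 3; path=2>3; order=2,3
step 3: discover 4; path=2>3>4; order=2,3,4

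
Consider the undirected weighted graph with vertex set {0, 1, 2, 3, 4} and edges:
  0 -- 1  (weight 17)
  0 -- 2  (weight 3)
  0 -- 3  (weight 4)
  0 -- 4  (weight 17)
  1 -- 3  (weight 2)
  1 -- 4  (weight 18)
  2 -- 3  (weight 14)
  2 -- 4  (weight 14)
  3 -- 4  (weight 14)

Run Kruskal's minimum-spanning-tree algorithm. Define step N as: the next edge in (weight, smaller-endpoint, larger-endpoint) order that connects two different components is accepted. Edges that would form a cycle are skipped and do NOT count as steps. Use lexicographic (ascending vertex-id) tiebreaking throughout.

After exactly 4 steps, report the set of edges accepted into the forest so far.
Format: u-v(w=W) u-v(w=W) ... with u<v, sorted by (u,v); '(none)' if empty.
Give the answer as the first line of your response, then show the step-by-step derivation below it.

0-2(w=3) 0-3(w=4) 1-3(w=2) 2-4(w=14)

step 1: add edge 1-3 (w=2); MST = {1-3(w=2)}
step 2: add edge 0-2 (w=3); MST = {0-2(w=3) 1-3(w=2)}
step 3: add edge 0-3 (w=4); MST = {0-2(w=3) 0-3(w=4) 1-3(w=2)}
step 4: add edge 2-4 (w=14); MST = {0-2(w=3) 0-3(w=4) 1-3(w=2) 2-4(w=14)}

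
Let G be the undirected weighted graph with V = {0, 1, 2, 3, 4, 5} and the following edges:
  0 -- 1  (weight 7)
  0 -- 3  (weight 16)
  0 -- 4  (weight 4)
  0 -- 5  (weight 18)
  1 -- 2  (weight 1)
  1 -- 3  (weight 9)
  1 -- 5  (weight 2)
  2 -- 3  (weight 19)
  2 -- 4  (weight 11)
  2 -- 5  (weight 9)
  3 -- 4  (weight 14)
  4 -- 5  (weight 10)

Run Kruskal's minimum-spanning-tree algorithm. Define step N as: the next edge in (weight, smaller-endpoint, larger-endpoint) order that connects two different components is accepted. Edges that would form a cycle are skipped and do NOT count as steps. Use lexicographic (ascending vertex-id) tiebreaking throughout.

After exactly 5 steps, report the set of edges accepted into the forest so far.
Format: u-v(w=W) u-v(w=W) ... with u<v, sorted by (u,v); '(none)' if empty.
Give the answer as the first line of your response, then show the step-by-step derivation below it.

0-1(w=7) 0-4(w=4) 1-2(w=1) 1-3(w=9) 1-5(w=2)

step 1: add edge 1-2 (w=1); MST = {1-2(w=1)}
step 2: add edge 1-5 (w=2); MST = {1-2(w=1) 1-5(w=2)}
step 3: add edge 0-4 (w=4); MST = {0-4(w=4) 1-2(w=1) 1-5(w=2)}
step 4: add edge 0-1 (w=7); MST = {0-1(w=7) 0-4(w=4) 1-2(w=1) 1-5(w=2)}
step 5: add edge 1-3 (w=9); MST = {0-1(w=7) 0-4(w=4) 1-2(w=1) 1-3(w=9) 1-5(w=2)}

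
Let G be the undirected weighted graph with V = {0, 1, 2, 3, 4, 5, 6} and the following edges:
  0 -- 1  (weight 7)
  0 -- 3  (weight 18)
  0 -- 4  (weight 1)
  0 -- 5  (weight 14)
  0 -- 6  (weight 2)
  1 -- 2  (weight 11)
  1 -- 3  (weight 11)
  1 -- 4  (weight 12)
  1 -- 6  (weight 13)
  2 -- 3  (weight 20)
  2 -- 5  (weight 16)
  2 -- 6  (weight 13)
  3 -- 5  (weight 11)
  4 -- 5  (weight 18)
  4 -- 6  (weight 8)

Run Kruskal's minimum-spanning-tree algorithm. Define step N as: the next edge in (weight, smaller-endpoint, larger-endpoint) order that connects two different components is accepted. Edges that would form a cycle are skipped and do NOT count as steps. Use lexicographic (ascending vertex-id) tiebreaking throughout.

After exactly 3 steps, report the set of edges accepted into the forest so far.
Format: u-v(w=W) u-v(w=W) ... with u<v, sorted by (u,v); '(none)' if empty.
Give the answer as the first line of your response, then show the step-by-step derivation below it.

0-1(w=7) 0-4(w=1) 0-6(w=2)

step 1: add edge 0-4 (w=1); MST = {0-4(w=1)}
step 2: add edge 0-6 (w=2); MST = {0-4(w=1) 0-6(w=2)}
step 3: add edge 0-1 (w=7); MST = {0-1(w=7) 0-4(w=1) 0-6(w=2)}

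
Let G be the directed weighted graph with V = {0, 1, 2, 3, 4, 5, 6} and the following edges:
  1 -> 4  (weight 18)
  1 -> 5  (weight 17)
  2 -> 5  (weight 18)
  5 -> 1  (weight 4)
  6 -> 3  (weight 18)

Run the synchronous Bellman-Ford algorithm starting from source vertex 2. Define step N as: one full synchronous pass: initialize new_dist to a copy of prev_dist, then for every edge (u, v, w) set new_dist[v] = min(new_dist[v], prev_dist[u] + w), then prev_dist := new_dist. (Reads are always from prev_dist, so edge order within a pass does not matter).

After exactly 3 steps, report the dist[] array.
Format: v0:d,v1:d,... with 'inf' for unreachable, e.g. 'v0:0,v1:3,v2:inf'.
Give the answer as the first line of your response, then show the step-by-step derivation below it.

v0:inf,v1:22,v2:0,v3:inf,v4:40,v5:18,v6:inf

step 1: dist = v0:inf,v1:inf,v2:0,v3:inf,v4:inf,v5:18,v6:inf
step 2: dist = v0:inf,v1:22,v2:0,v3:inf,v4:inf,v5:18,v6:inf
step 3: dist = v0:inf,v1:22,v2:0,v3:inf,v4:40,v5:18,v6:inf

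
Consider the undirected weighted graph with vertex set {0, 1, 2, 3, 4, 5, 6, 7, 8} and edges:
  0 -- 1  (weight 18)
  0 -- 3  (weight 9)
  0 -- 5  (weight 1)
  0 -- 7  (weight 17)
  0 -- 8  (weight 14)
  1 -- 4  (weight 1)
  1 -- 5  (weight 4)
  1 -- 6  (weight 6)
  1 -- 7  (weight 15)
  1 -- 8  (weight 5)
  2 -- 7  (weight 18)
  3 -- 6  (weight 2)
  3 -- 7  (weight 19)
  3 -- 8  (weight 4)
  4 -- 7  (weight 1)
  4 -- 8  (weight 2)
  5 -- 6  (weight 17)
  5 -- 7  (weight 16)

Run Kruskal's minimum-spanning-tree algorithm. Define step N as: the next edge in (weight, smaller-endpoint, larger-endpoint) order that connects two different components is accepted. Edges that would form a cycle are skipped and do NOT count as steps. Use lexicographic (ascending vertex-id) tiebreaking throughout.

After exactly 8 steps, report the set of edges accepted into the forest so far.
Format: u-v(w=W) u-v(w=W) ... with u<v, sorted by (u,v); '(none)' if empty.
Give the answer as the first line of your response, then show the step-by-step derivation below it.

0-5(w=1) 1-4(w=1) 1-5(w=4) 2-7(w=18) 3-6(w=2) 3-8(w=4) 4-7(w=1) 4-8(w=2)

step 1: add edge 0-5 (w=1); MST = {0-5(w=1)}
step 2: add edge 1-4 (w=1); MST = {0-5(w=1) 1-4(w=1)}
step 3: add edge 4-7 (w=1); MST = {0-5(w=1) 1-4(w=1) 4-7(w=1)}
step 4: add edge 3-6 (w=2); MST = {0-5(w=1) 1-4(w=1) 3-6(w=2) 4-7(w=1)}
step 5: add edge 4-8 (w=2); MST = {0-5(w=1) 1-4(w=1) 3-6(w=2) 4-7(w=1) 4-8(w=2)}
step 6: add edge 1-5 (w=4); MST = {0-5(w=1) 1-4(w=1) 1-5(w=4) 3-6(w=2) 4-7(w=1) 4-8(w=2)}
step 7: add edge 3-8 (w=4); MST = {0-5(w=1) 1-4(w=1) 1-5(w=4) 3-6(w=2) 3-8(w=4) 4-7(w=1) 4-8(w=2)}
step 8: add edge 2-7 (w=18); MST = {0-5(w=1) 1-4(w=1) 1-5(w=4) 2-7(w=18) 3-6(w=2) 3-8(w=4) 4-7(w=1) 4-8(w=2)}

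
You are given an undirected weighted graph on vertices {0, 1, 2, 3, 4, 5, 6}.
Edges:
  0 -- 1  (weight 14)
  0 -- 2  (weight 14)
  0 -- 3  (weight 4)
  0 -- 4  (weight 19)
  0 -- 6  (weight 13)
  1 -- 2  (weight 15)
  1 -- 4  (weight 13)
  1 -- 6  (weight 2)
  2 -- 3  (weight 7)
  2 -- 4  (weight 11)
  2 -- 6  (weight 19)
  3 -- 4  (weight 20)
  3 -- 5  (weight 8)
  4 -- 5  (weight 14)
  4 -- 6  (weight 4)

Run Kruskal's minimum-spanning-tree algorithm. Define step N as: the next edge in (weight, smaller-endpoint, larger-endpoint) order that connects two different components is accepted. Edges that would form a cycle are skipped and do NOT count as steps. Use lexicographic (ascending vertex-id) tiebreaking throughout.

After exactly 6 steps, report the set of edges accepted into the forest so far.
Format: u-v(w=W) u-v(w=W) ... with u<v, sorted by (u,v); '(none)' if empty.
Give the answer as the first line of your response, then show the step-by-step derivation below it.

0-3(w=4) 1-6(w=2) 2-3(w=7) 2-4(w=11) 3-5(w=8) 4-6(w=4)

step 1: add edge 1-6 (w=2); MST = {1-6(w=2)}
step 2: add edge 0-3 (w=4); MST = {0-3(w=4) 1-6(w=2)}
step 3: add edge 4-6 (w=4); MST = {0-3(w=4) 1-6(w=2) 4-6(w=4)}
step 4: add edge 2-3 (w=7); MST = {0-3(w=4) 1-6(w=2) 2-3(w=7) 4-6(w=4)}
step 5: add edge 3-5 (w=8); MST = {0-3(w=4) 1-6(w=2) 2-3(w=7) 3-5(w=8) 4-6(w=4)}
step 6: add edge 2-4 (w=11); MST = {0-3(w=4) 1-6(w=2) 2-3(w=7) 2-4(w=11) 3-5(w=8) 4-6(w=4)}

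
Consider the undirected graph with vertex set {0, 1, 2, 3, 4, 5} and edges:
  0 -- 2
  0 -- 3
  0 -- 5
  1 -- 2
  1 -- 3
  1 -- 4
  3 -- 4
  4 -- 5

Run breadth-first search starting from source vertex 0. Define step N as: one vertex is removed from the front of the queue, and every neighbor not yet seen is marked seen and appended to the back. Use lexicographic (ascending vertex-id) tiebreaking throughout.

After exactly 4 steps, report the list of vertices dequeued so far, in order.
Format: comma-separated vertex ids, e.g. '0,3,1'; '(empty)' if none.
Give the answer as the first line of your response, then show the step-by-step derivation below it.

0,2,3,5

step 1: dequeue 0; queue=[2,3,5]; order=0
step 2: dequeue 2; queue=[3,5,1]; order=0,2
step 3: dequeue 3; queue=[5,1,4]; order=0,2,3
step 4: dequeue 5; queue=[1,4]; order=0,2,3,5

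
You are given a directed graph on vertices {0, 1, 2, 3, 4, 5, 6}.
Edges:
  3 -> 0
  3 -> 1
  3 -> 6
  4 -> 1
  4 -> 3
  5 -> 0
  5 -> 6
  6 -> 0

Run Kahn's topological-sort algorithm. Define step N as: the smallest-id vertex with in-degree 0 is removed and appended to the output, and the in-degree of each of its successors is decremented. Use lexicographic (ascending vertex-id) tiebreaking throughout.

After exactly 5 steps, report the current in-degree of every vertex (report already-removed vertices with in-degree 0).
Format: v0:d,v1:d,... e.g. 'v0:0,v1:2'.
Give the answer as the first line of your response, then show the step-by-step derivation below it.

v0:1,v1:0,v2:0,v3:0,v4:0,v5:0,v6:0

step 1: output 2; order=[2]; indeg=(3,2,0,1,0,0,2)
step 2: output 4; order=[2,4]; indeg=(3,1,0,0,0,0,2)
step 3: output 3; order=[2,4,3]; indeg=(2,0,0,0,0,0,1)
step 4: output 1; order=[2,4,3,1]; indeg=(2,0,0,0,0,0,1)
step 5: output 5; order=[2,4,3,1,5]; indeg=(1,0,0,0,0,0,0)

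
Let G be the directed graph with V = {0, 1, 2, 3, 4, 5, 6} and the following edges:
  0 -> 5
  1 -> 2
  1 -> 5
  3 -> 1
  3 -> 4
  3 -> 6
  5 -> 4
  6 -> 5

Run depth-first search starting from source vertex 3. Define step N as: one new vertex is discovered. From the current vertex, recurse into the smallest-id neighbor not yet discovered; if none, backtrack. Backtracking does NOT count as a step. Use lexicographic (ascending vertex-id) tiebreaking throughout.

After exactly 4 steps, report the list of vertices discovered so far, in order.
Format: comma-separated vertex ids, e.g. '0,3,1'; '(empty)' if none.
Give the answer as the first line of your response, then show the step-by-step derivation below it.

3,1,2,5

step 1: discover 3; path=3; order=3
step 2: discover 1; path=3>1; order=3,1
step 3: discover 2; path=3>1>2; order=3,1,2
step 4: discover 5; path=3>1>5; order=3,1,2,5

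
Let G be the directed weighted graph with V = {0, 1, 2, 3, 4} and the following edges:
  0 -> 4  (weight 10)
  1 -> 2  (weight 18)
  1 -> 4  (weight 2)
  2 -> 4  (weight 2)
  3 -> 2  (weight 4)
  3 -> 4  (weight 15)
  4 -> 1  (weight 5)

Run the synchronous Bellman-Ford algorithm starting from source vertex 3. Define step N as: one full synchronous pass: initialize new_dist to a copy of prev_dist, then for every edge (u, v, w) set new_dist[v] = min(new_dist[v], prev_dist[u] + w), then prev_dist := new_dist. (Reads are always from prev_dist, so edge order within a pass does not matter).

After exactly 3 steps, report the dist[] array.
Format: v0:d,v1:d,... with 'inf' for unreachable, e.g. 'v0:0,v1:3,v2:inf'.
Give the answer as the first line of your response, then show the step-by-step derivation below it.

v0:inf,v1:11,v2:4,v3:0,v4:6

step 1: dist = v0:inf,v1:inf,v2:4,v3:0,v4:15
step 2: dist = v0:inf,v1:20,v2:4,v3:0,v4:6
step 3: dist = v0:inf,v1:11,v2:4,v3:0,v4:6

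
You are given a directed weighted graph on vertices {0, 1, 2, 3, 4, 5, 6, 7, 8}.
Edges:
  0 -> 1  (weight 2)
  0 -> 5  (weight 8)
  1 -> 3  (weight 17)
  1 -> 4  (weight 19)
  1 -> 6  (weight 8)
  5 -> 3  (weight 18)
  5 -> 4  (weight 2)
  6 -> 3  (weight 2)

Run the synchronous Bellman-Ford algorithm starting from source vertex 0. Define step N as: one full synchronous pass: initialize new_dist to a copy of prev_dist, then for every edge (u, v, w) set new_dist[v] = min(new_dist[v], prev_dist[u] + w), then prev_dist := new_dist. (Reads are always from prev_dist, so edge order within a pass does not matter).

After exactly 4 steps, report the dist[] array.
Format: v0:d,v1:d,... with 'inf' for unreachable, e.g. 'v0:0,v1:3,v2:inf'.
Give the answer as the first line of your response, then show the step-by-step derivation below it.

v0:0,v1:2,v2:inf,v3:12,v4:10,v5:8,v6:10,v7:inf,v8:inf

step 1: dist = v0:0,v1:2,v2:inf,v3:inf,v4:inf,v5:8,v6:inf,v7:inf,v8:inf
step 2: dist = v0:0,v1:2,v2:inf,v3:19,v4:10,v5:8,v6:10,v7:inf,v8:inf
step 3: dist = v0:0,v1:2,v2:inf,v3:12,v4:10,v5:8,v6:10,v7:inf,v8:inf
step 4: dist = v0:0,v1:2,v2:inf,v3:12,v4:10,v5:8,v6:10,v7:inf,v8:inf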